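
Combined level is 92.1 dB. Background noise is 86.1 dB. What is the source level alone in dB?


Given values:
  L_total = 92.1 dB, L_bg = 86.1 dB
Formula: L_source = 10 * log10(10^(L_total/10) - 10^(L_bg/10))
Convert to linear:
  10^(92.1/10) = 1621810097.3589
  10^(86.1/10) = 407380277.8041
Difference: 1621810097.3589 - 407380277.8041 = 1214429819.5548
L_source = 10 * log10(1214429819.5548) = 90.84

90.84 dB


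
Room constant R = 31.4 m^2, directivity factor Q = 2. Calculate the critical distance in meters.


Given values:
  R = 31.4 m^2, Q = 2
Formula: d_c = 0.141 * sqrt(Q * R)
Compute Q * R = 2 * 31.4 = 62.8
Compute sqrt(62.8) = 7.9246
d_c = 0.141 * 7.9246 = 1.117

1.117 m


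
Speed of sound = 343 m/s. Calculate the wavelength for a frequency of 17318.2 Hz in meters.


Given values:
  c = 343 m/s, f = 17318.2 Hz
Formula: lambda = c / f
lambda = 343 / 17318.2
lambda = 0.0198

0.0198 m


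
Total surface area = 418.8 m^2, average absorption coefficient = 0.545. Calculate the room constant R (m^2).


Given values:
  S = 418.8 m^2, alpha = 0.545
Formula: R = S * alpha / (1 - alpha)
Numerator: 418.8 * 0.545 = 228.246
Denominator: 1 - 0.545 = 0.455
R = 228.246 / 0.455 = 501.64

501.64 m^2


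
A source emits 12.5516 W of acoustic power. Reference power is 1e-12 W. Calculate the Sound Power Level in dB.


Given values:
  W = 12.5516 W
  W_ref = 1e-12 W
Formula: SWL = 10 * log10(W / W_ref)
Compute ratio: W / W_ref = 12551600000000
Compute log10: log10(12551600000000) = 13.098699
Multiply: SWL = 10 * 13.098699 = 130.99

130.99 dB


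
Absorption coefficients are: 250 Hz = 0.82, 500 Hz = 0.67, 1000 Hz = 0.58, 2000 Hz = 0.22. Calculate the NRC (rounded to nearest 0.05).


Given values:
  a_250 = 0.82, a_500 = 0.67
  a_1000 = 0.58, a_2000 = 0.22
Formula: NRC = (a250 + a500 + a1000 + a2000) / 4
Sum = 0.82 + 0.67 + 0.58 + 0.22 = 2.29
NRC = 2.29 / 4 = 0.5725
Rounded to nearest 0.05: 0.55

0.55


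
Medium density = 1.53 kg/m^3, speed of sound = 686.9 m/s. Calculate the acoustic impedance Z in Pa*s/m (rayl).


Given values:
  rho = 1.53 kg/m^3
  c = 686.9 m/s
Formula: Z = rho * c
Z = 1.53 * 686.9
Z = 1050.96

1050.96 rayl


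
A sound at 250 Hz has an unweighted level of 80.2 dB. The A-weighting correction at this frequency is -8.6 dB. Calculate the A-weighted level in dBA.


Given values:
  SPL = 80.2 dB
  A-weighting at 250 Hz = -8.6 dB
Formula: L_A = SPL + A_weight
L_A = 80.2 + (-8.6)
L_A = 71.6

71.6 dBA


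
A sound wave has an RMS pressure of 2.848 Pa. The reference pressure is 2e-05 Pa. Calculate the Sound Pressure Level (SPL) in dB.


Given values:
  p = 2.848 Pa
  p_ref = 2e-05 Pa
Formula: SPL = 20 * log10(p / p_ref)
Compute ratio: p / p_ref = 2.848 / 2e-05 = 142400
Compute log10: log10(142400) = 5.15351
Multiply: SPL = 20 * 5.15351 = 103.07

103.07 dB


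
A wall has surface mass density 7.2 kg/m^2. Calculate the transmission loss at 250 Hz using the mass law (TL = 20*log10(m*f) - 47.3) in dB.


Given values:
  m = 7.2 kg/m^2, f = 250 Hz
Formula: TL = 20 * log10(m * f) - 47.3
Compute m * f = 7.2 * 250 = 1800.0
Compute log10(1800.0) = 3.255273
Compute 20 * 3.255273 = 65.1055
TL = 65.1055 - 47.3 = 17.81

17.81 dB


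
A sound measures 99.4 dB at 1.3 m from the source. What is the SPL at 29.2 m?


Given values:
  SPL1 = 99.4 dB, r1 = 1.3 m, r2 = 29.2 m
Formula: SPL2 = SPL1 - 20 * log10(r2 / r1)
Compute ratio: r2 / r1 = 29.2 / 1.3 = 22.4615
Compute log10: log10(22.4615) = 1.351439
Compute drop: 20 * 1.351439 = 27.0288
SPL2 = 99.4 - 27.0288 = 72.37

72.37 dB


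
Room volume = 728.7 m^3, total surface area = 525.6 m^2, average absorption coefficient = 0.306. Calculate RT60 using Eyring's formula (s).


Given values:
  V = 728.7 m^3, S = 525.6 m^2, alpha = 0.306
Formula: RT60 = 0.161 * V / (-S * ln(1 - alpha))
Compute ln(1 - 0.306) = ln(0.694) = -0.365283
Denominator: -525.6 * -0.365283 = 191.9927
Numerator: 0.161 * 728.7 = 117.3207
RT60 = 117.3207 / 191.9927 = 0.611

0.611 s


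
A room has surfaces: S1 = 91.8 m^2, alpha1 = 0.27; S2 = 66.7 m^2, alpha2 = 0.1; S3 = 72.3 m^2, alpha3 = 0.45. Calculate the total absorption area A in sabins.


Given surfaces:
  Surface 1: 91.8 * 0.27 = 24.786
  Surface 2: 66.7 * 0.1 = 6.67
  Surface 3: 72.3 * 0.45 = 32.535
Formula: A = sum(Si * alpha_i)
A = 24.786 + 6.67 + 32.535
A = 63.99

63.99 sabins


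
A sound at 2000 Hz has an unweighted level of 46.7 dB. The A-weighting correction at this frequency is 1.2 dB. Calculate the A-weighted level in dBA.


Given values:
  SPL = 46.7 dB
  A-weighting at 2000 Hz = 1.2 dB
Formula: L_A = SPL + A_weight
L_A = 46.7 + (1.2)
L_A = 47.9

47.9 dBA


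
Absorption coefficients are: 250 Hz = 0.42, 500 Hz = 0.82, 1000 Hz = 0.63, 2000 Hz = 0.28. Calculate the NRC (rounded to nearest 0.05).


Given values:
  a_250 = 0.42, a_500 = 0.82
  a_1000 = 0.63, a_2000 = 0.28
Formula: NRC = (a250 + a500 + a1000 + a2000) / 4
Sum = 0.42 + 0.82 + 0.63 + 0.28 = 2.15
NRC = 2.15 / 4 = 0.5375
Rounded to nearest 0.05: 0.55

0.55


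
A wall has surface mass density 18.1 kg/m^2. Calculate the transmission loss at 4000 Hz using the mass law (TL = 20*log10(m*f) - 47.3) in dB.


Given values:
  m = 18.1 kg/m^2, f = 4000 Hz
Formula: TL = 20 * log10(m * f) - 47.3
Compute m * f = 18.1 * 4000 = 72400.0
Compute log10(72400.0) = 4.859739
Compute 20 * 4.859739 = 97.1948
TL = 97.1948 - 47.3 = 49.89

49.89 dB


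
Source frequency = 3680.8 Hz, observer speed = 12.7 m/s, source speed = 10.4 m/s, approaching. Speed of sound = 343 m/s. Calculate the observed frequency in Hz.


Given values:
  f_s = 3680.8 Hz, v_o = 12.7 m/s, v_s = 10.4 m/s
  Direction: approaching
Formula: f_o = f_s * (c + v_o) / (c - v_s)
Numerator: c + v_o = 343 + 12.7 = 355.7
Denominator: c - v_s = 343 - 10.4 = 332.6
f_o = 3680.8 * 355.7 / 332.6 = 3936.44

3936.44 Hz


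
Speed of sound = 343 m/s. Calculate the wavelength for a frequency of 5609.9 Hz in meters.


Given values:
  c = 343 m/s, f = 5609.9 Hz
Formula: lambda = c / f
lambda = 343 / 5609.9
lambda = 0.0611

0.0611 m


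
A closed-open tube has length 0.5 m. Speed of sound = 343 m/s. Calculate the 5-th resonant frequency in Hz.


Given values:
  Tube type: closed-open, L = 0.5 m, c = 343 m/s, n = 5
Formula: f_n = (2n - 1) * c / (4 * L)
Compute 2n - 1 = 2*5 - 1 = 9
Compute 4 * L = 4 * 0.5 = 2.0
f = 9 * 343 / 2.0
f = 1543.5

1543.5 Hz


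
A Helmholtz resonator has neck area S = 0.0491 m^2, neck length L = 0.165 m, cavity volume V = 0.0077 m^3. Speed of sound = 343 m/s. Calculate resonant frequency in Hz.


Given values:
  S = 0.0491 m^2, L = 0.165 m, V = 0.0077 m^3, c = 343 m/s
Formula: f = (c / (2*pi)) * sqrt(S / (V * L))
Compute V * L = 0.0077 * 0.165 = 0.0012705
Compute S / (V * L) = 0.0491 / 0.0012705 = 38.6462
Compute sqrt(38.6462) = 6.216607
Compute c / (2*pi) = 343 / 6.283185 = 54.590148
f = 54.590148 * 6.216607 = 339.37

339.37 Hz


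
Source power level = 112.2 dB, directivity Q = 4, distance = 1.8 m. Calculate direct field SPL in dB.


Given values:
  Lw = 112.2 dB, Q = 4, r = 1.8 m
Formula: SPL = Lw + 10 * log10(Q / (4 * pi * r^2))
Compute 4 * pi * r^2 = 4 * pi * 1.8^2 = 40.715
Compute Q / denom = 4 / 40.715 = 0.09824389
Compute 10 * log10(0.09824389) = -10.0769
SPL = 112.2 + (-10.0769) = 102.12

102.12 dB


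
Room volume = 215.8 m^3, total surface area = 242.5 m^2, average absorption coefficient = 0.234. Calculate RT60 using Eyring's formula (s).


Given values:
  V = 215.8 m^3, S = 242.5 m^2, alpha = 0.234
Formula: RT60 = 0.161 * V / (-S * ln(1 - alpha))
Compute ln(1 - 0.234) = ln(0.766) = -0.266573
Denominator: -242.5 * -0.266573 = 64.644
Numerator: 0.161 * 215.8 = 34.7438
RT60 = 34.7438 / 64.644 = 0.537

0.537 s


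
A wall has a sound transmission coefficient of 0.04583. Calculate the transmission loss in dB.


Given values:
  tau = 0.04583
Formula: TL = 10 * log10(1 / tau)
Compute 1 / tau = 1 / 0.04583 = 21.8198
Compute log10(21.8198) = 1.338851
TL = 10 * 1.338851 = 13.39

13.39 dB


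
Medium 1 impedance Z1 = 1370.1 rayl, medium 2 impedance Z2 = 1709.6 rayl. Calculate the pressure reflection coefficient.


Given values:
  Z1 = 1370.1 rayl, Z2 = 1709.6 rayl
Formula: R = (Z2 - Z1) / (Z2 + Z1)
Numerator: Z2 - Z1 = 1709.6 - 1370.1 = 339.5
Denominator: Z2 + Z1 = 1709.6 + 1370.1 = 3079.7
R = 339.5 / 3079.7 = 0.1102

0.1102


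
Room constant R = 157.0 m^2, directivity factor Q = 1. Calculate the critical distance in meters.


Given values:
  R = 157.0 m^2, Q = 1
Formula: d_c = 0.141 * sqrt(Q * R)
Compute Q * R = 1 * 157.0 = 157.0
Compute sqrt(157.0) = 12.53
d_c = 0.141 * 12.53 = 1.767

1.767 m


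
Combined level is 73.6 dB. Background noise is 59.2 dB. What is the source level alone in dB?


Given values:
  L_total = 73.6 dB, L_bg = 59.2 dB
Formula: L_source = 10 * log10(10^(L_total/10) - 10^(L_bg/10))
Convert to linear:
  10^(73.6/10) = 22908676.5277
  10^(59.2/10) = 831763.7711
Difference: 22908676.5277 - 831763.7711 = 22076912.7566
L_source = 10 * log10(22076912.7566) = 73.44

73.44 dB


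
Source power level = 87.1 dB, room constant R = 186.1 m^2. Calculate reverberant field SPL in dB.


Given values:
  Lw = 87.1 dB, R = 186.1 m^2
Formula: SPL = Lw + 10 * log10(4 / R)
Compute 4 / R = 4 / 186.1 = 0.021494
Compute 10 * log10(0.021494) = -16.6768
SPL = 87.1 + (-16.6768) = 70.42

70.42 dB


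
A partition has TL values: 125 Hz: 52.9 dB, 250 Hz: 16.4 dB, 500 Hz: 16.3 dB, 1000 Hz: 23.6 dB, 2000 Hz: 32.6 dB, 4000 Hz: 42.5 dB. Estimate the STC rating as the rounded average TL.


Given TL values at each frequency:
  125 Hz: 52.9 dB
  250 Hz: 16.4 dB
  500 Hz: 16.3 dB
  1000 Hz: 23.6 dB
  2000 Hz: 32.6 dB
  4000 Hz: 42.5 dB
Formula: STC ~ round(average of TL values)
Sum = 52.9 + 16.4 + 16.3 + 23.6 + 32.6 + 42.5 = 184.3
Average = 184.3 / 6 = 30.72
Rounded: 31

31


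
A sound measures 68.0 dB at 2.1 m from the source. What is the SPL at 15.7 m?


Given values:
  SPL1 = 68.0 dB, r1 = 2.1 m, r2 = 15.7 m
Formula: SPL2 = SPL1 - 20 * log10(r2 / r1)
Compute ratio: r2 / r1 = 15.7 / 2.1 = 7.4762
Compute log10: log10(7.4762) = 0.873681
Compute drop: 20 * 0.873681 = 17.4736
SPL2 = 68.0 - 17.4736 = 50.53

50.53 dB


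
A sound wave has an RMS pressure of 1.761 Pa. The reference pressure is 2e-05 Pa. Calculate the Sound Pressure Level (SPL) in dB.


Given values:
  p = 1.761 Pa
  p_ref = 2e-05 Pa
Formula: SPL = 20 * log10(p / p_ref)
Compute ratio: p / p_ref = 1.761 / 2e-05 = 88050
Compute log10: log10(88050) = 4.944729
Multiply: SPL = 20 * 4.944729 = 98.89

98.89 dB


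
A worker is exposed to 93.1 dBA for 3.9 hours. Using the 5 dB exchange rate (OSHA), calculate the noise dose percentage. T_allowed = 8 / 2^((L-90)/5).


Given values:
  L = 93.1 dBA, T = 3.9 hours
Formula: T_allowed = 8 / 2^((L - 90) / 5)
Compute exponent: (93.1 - 90) / 5 = 0.62
Compute 2^(0.62) = 1.536875
T_allowed = 8 / 1.536875 = 5.205368 hours
Dose = (T / T_allowed) * 100
Dose = (3.9 / 5.205368) * 100 = 74.92

74.92 %


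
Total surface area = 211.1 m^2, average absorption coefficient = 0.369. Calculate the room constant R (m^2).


Given values:
  S = 211.1 m^2, alpha = 0.369
Formula: R = S * alpha / (1 - alpha)
Numerator: 211.1 * 0.369 = 77.8959
Denominator: 1 - 0.369 = 0.631
R = 77.8959 / 0.631 = 123.45

123.45 m^2


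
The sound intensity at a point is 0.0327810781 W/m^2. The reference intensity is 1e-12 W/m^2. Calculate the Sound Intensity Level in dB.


Given values:
  I = 0.0327810781 W/m^2
  I_ref = 1e-12 W/m^2
Formula: SIL = 10 * log10(I / I_ref)
Compute ratio: I / I_ref = 32781078100
Compute log10: log10(32781078100) = 10.515623
Multiply: SIL = 10 * 10.515623 = 105.16

105.16 dB


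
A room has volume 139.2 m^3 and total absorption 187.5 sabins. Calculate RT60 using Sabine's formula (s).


Given values:
  V = 139.2 m^3
  A = 187.5 sabins
Formula: RT60 = 0.161 * V / A
Numerator: 0.161 * 139.2 = 22.4112
RT60 = 22.4112 / 187.5 = 0.12

0.12 s


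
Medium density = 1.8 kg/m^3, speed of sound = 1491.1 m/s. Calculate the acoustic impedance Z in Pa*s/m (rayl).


Given values:
  rho = 1.8 kg/m^3
  c = 1491.1 m/s
Formula: Z = rho * c
Z = 1.8 * 1491.1
Z = 2683.98

2683.98 rayl


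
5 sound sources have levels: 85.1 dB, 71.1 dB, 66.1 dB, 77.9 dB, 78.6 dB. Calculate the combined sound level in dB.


Formula: L_total = 10 * log10( sum(10^(Li/10)) )
  Source 1: 10^(85.1/10) = 323593656.9296
  Source 2: 10^(71.1/10) = 12882495.5169
  Source 3: 10^(66.1/10) = 4073802.778
  Source 4: 10^(77.9/10) = 61659500.1861
  Source 5: 10^(78.6/10) = 72443596.0075
Sum of linear values = 474653051.4181
L_total = 10 * log10(474653051.4181) = 86.76

86.76 dB


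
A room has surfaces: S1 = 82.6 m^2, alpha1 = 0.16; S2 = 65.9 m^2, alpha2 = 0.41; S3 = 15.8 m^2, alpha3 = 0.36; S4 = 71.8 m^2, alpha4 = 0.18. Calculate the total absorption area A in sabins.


Given surfaces:
  Surface 1: 82.6 * 0.16 = 13.216
  Surface 2: 65.9 * 0.41 = 27.019
  Surface 3: 15.8 * 0.36 = 5.688
  Surface 4: 71.8 * 0.18 = 12.924
Formula: A = sum(Si * alpha_i)
A = 13.216 + 27.019 + 5.688 + 12.924
A = 58.85

58.85 sabins


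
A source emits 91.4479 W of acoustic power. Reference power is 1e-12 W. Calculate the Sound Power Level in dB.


Given values:
  W = 91.4479 W
  W_ref = 1e-12 W
Formula: SWL = 10 * log10(W / W_ref)
Compute ratio: W / W_ref = 91447900000000
Compute log10: log10(91447900000000) = 13.961174
Multiply: SWL = 10 * 13.961174 = 139.61

139.61 dB


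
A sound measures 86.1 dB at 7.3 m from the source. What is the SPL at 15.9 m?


Given values:
  SPL1 = 86.1 dB, r1 = 7.3 m, r2 = 15.9 m
Formula: SPL2 = SPL1 - 20 * log10(r2 / r1)
Compute ratio: r2 / r1 = 15.9 / 7.3 = 2.1781
Compute log10: log10(2.1781) = 0.338078
Compute drop: 20 * 0.338078 = 6.7616
SPL2 = 86.1 - 6.7616 = 79.34

79.34 dB


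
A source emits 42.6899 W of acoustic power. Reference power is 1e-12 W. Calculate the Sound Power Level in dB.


Given values:
  W = 42.6899 W
  W_ref = 1e-12 W
Formula: SWL = 10 * log10(W / W_ref)
Compute ratio: W / W_ref = 42689900000000
Compute log10: log10(42689900000000) = 13.630325
Multiply: SWL = 10 * 13.630325 = 136.3

136.3 dB


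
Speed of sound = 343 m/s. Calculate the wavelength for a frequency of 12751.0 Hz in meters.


Given values:
  c = 343 m/s, f = 12751.0 Hz
Formula: lambda = c / f
lambda = 343 / 12751.0
lambda = 0.0269

0.0269 m


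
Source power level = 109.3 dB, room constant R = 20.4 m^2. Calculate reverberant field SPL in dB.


Given values:
  Lw = 109.3 dB, R = 20.4 m^2
Formula: SPL = Lw + 10 * log10(4 / R)
Compute 4 / R = 4 / 20.4 = 0.196078
Compute 10 * log10(0.196078) = -7.0757
SPL = 109.3 + (-7.0757) = 102.22

102.22 dB


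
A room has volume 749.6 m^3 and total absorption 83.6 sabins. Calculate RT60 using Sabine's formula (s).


Given values:
  V = 749.6 m^3
  A = 83.6 sabins
Formula: RT60 = 0.161 * V / A
Numerator: 0.161 * 749.6 = 120.6856
RT60 = 120.6856 / 83.6 = 1.444

1.444 s


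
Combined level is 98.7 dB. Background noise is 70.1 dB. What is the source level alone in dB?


Given values:
  L_total = 98.7 dB, L_bg = 70.1 dB
Formula: L_source = 10 * log10(10^(L_total/10) - 10^(L_bg/10))
Convert to linear:
  10^(98.7/10) = 7413102413.0092
  10^(70.1/10) = 10232929.9228
Difference: 7413102413.0092 - 10232929.9228 = 7402869483.0864
L_source = 10 * log10(7402869483.0864) = 98.69

98.69 dB


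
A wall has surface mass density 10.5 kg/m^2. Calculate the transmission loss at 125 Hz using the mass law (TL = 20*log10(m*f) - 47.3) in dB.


Given values:
  m = 10.5 kg/m^2, f = 125 Hz
Formula: TL = 20 * log10(m * f) - 47.3
Compute m * f = 10.5 * 125 = 1312.5
Compute log10(1312.5) = 3.118099
Compute 20 * 3.118099 = 62.362
TL = 62.362 - 47.3 = 15.06

15.06 dB


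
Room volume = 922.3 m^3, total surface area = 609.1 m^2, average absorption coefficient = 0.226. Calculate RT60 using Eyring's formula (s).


Given values:
  V = 922.3 m^3, S = 609.1 m^2, alpha = 0.226
Formula: RT60 = 0.161 * V / (-S * ln(1 - alpha))
Compute ln(1 - 0.226) = ln(0.774) = -0.256183
Denominator: -609.1 * -0.256183 = 156.0411
Numerator: 0.161 * 922.3 = 148.4903
RT60 = 148.4903 / 156.0411 = 0.952

0.952 s


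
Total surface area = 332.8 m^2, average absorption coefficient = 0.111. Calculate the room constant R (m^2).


Given values:
  S = 332.8 m^2, alpha = 0.111
Formula: R = S * alpha / (1 - alpha)
Numerator: 332.8 * 0.111 = 36.9408
Denominator: 1 - 0.111 = 0.889
R = 36.9408 / 0.889 = 41.55

41.55 m^2


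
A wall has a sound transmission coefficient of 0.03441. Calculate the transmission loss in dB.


Given values:
  tau = 0.03441
Formula: TL = 10 * log10(1 / tau)
Compute 1 / tau = 1 / 0.03441 = 29.0613
Compute log10(29.0613) = 1.463315
TL = 10 * 1.463315 = 14.63

14.63 dB


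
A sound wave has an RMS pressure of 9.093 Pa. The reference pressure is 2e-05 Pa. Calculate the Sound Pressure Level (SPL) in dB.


Given values:
  p = 9.093 Pa
  p_ref = 2e-05 Pa
Formula: SPL = 20 * log10(p / p_ref)
Compute ratio: p / p_ref = 9.093 / 2e-05 = 454650
Compute log10: log10(454650) = 5.657677
Multiply: SPL = 20 * 5.657677 = 113.15

113.15 dB


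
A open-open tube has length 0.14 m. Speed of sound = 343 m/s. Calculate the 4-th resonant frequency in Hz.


Given values:
  Tube type: open-open, L = 0.14 m, c = 343 m/s, n = 4
Formula: f_n = n * c / (2 * L)
Compute 2 * L = 2 * 0.14 = 0.28
f = 4 * 343 / 0.28
f = 4900.0

4900.0 Hz


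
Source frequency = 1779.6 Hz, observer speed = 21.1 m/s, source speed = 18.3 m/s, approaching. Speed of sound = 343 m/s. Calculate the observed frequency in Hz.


Given values:
  f_s = 1779.6 Hz, v_o = 21.1 m/s, v_s = 18.3 m/s
  Direction: approaching
Formula: f_o = f_s * (c + v_o) / (c - v_s)
Numerator: c + v_o = 343 + 21.1 = 364.1
Denominator: c - v_s = 343 - 18.3 = 324.7
f_o = 1779.6 * 364.1 / 324.7 = 1995.54

1995.54 Hz


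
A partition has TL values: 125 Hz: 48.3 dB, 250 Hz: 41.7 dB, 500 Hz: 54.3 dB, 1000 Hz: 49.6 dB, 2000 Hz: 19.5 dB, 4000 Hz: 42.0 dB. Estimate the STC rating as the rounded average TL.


Given TL values at each frequency:
  125 Hz: 48.3 dB
  250 Hz: 41.7 dB
  500 Hz: 54.3 dB
  1000 Hz: 49.6 dB
  2000 Hz: 19.5 dB
  4000 Hz: 42.0 dB
Formula: STC ~ round(average of TL values)
Sum = 48.3 + 41.7 + 54.3 + 49.6 + 19.5 + 42.0 = 255.4
Average = 255.4 / 6 = 42.57
Rounded: 43

43


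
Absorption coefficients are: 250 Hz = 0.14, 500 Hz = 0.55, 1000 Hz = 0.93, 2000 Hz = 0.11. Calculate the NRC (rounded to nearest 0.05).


Given values:
  a_250 = 0.14, a_500 = 0.55
  a_1000 = 0.93, a_2000 = 0.11
Formula: NRC = (a250 + a500 + a1000 + a2000) / 4
Sum = 0.14 + 0.55 + 0.93 + 0.11 = 1.73
NRC = 1.73 / 4 = 0.4325
Rounded to nearest 0.05: 0.45

0.45


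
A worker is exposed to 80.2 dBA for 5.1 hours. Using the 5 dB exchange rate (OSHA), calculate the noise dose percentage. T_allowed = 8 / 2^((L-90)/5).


Given values:
  L = 80.2 dBA, T = 5.1 hours
Formula: T_allowed = 8 / 2^((L - 90) / 5)
Compute exponent: (80.2 - 90) / 5 = -1.96
Compute 2^(-1.96) = 0.257028
T_allowed = 8 / 0.257028 = 31.125014 hours
Dose = (T / T_allowed) * 100
Dose = (5.1 / 31.125014) * 100 = 16.39

16.39 %


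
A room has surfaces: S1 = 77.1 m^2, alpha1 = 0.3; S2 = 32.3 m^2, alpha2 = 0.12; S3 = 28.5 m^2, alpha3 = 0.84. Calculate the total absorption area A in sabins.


Given surfaces:
  Surface 1: 77.1 * 0.3 = 23.13
  Surface 2: 32.3 * 0.12 = 3.876
  Surface 3: 28.5 * 0.84 = 23.94
Formula: A = sum(Si * alpha_i)
A = 23.13 + 3.876 + 23.94
A = 50.95

50.95 sabins


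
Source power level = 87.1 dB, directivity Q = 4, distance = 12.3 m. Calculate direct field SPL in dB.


Given values:
  Lw = 87.1 dB, Q = 4, r = 12.3 m
Formula: SPL = Lw + 10 * log10(Q / (4 * pi * r^2))
Compute 4 * pi * r^2 = 4 * pi * 12.3^2 = 1901.1662
Compute Q / denom = 4 / 1901.1662 = 0.00210397
Compute 10 * log10(0.00210397) = -26.7696
SPL = 87.1 + (-26.7696) = 60.33

60.33 dB


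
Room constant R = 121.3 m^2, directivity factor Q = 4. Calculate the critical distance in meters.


Given values:
  R = 121.3 m^2, Q = 4
Formula: d_c = 0.141 * sqrt(Q * R)
Compute Q * R = 4 * 121.3 = 485.2
Compute sqrt(485.2) = 22.0273
d_c = 0.141 * 22.0273 = 3.106

3.106 m


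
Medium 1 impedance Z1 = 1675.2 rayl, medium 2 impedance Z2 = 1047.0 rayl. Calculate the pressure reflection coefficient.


Given values:
  Z1 = 1675.2 rayl, Z2 = 1047.0 rayl
Formula: R = (Z2 - Z1) / (Z2 + Z1)
Numerator: Z2 - Z1 = 1047.0 - 1675.2 = -628.2
Denominator: Z2 + Z1 = 1047.0 + 1675.2 = 2722.2
R = -628.2 / 2722.2 = -0.2308

-0.2308


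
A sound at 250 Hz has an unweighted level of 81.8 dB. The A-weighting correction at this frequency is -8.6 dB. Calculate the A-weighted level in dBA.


Given values:
  SPL = 81.8 dB
  A-weighting at 250 Hz = -8.6 dB
Formula: L_A = SPL + A_weight
L_A = 81.8 + (-8.6)
L_A = 73.2

73.2 dBA


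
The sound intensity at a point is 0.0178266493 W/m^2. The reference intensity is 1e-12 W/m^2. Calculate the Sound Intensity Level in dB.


Given values:
  I = 0.0178266493 W/m^2
  I_ref = 1e-12 W/m^2
Formula: SIL = 10 * log10(I / I_ref)
Compute ratio: I / I_ref = 17826649300
Compute log10: log10(17826649300) = 10.25107
Multiply: SIL = 10 * 10.25107 = 102.51

102.51 dB


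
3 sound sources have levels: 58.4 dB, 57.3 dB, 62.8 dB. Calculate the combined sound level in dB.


Formula: L_total = 10 * log10( sum(10^(Li/10)) )
  Source 1: 10^(58.4/10) = 691830.9709
  Source 2: 10^(57.3/10) = 537031.7964
  Source 3: 10^(62.8/10) = 1905460.718
Sum of linear values = 3134323.4853
L_total = 10 * log10(3134323.4853) = 64.96

64.96 dB


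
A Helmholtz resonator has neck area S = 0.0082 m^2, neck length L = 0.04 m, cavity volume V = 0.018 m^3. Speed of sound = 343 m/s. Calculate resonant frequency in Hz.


Given values:
  S = 0.0082 m^2, L = 0.04 m, V = 0.018 m^3, c = 343 m/s
Formula: f = (c / (2*pi)) * sqrt(S / (V * L))
Compute V * L = 0.018 * 0.04 = 0.00072
Compute S / (V * L) = 0.0082 / 0.00072 = 11.3889
Compute sqrt(11.3889) = 3.374744
Compute c / (2*pi) = 343 / 6.283185 = 54.590148
f = 54.590148 * 3.374744 = 184.23

184.23 Hz


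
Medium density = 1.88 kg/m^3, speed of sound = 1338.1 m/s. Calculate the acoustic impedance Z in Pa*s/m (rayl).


Given values:
  rho = 1.88 kg/m^3
  c = 1338.1 m/s
Formula: Z = rho * c
Z = 1.88 * 1338.1
Z = 2515.63

2515.63 rayl


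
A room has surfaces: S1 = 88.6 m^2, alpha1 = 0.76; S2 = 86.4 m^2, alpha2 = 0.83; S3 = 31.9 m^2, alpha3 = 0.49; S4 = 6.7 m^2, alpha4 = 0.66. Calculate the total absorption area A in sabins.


Given surfaces:
  Surface 1: 88.6 * 0.76 = 67.336
  Surface 2: 86.4 * 0.83 = 71.712
  Surface 3: 31.9 * 0.49 = 15.631
  Surface 4: 6.7 * 0.66 = 4.422
Formula: A = sum(Si * alpha_i)
A = 67.336 + 71.712 + 15.631 + 4.422
A = 159.1

159.1 sabins


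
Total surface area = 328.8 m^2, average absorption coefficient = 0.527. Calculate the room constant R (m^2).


Given values:
  S = 328.8 m^2, alpha = 0.527
Formula: R = S * alpha / (1 - alpha)
Numerator: 328.8 * 0.527 = 173.2776
Denominator: 1 - 0.527 = 0.473
R = 173.2776 / 0.473 = 366.34

366.34 m^2


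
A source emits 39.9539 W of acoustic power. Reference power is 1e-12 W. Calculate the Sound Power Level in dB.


Given values:
  W = 39.9539 W
  W_ref = 1e-12 W
Formula: SWL = 10 * log10(W / W_ref)
Compute ratio: W / W_ref = 39953900000000
Compute log10: log10(39953900000000) = 13.601559
Multiply: SWL = 10 * 13.601559 = 136.02

136.02 dB


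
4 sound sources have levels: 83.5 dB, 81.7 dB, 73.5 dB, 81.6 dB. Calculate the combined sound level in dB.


Formula: L_total = 10 * log10( sum(10^(Li/10)) )
  Source 1: 10^(83.5/10) = 223872113.8568
  Source 2: 10^(81.7/10) = 147910838.8168
  Source 3: 10^(73.5/10) = 22387211.3857
  Source 4: 10^(81.6/10) = 144543977.0746
Sum of linear values = 538714141.1339
L_total = 10 * log10(538714141.1339) = 87.31

87.31 dB


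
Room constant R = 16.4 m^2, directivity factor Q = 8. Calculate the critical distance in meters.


Given values:
  R = 16.4 m^2, Q = 8
Formula: d_c = 0.141 * sqrt(Q * R)
Compute Q * R = 8 * 16.4 = 131.2
Compute sqrt(131.2) = 11.4543
d_c = 0.141 * 11.4543 = 1.615

1.615 m


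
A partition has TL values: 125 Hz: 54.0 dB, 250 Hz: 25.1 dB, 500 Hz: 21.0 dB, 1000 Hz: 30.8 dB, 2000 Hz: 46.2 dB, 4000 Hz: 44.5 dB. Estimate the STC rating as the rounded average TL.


Given TL values at each frequency:
  125 Hz: 54.0 dB
  250 Hz: 25.1 dB
  500 Hz: 21.0 dB
  1000 Hz: 30.8 dB
  2000 Hz: 46.2 dB
  4000 Hz: 44.5 dB
Formula: STC ~ round(average of TL values)
Sum = 54.0 + 25.1 + 21.0 + 30.8 + 46.2 + 44.5 = 221.6
Average = 221.6 / 6 = 36.93
Rounded: 37

37


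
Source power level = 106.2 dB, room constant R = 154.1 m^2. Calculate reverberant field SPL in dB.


Given values:
  Lw = 106.2 dB, R = 154.1 m^2
Formula: SPL = Lw + 10 * log10(4 / R)
Compute 4 / R = 4 / 154.1 = 0.025957
Compute 10 * log10(0.025957) = -15.8575
SPL = 106.2 + (-15.8575) = 90.34

90.34 dB


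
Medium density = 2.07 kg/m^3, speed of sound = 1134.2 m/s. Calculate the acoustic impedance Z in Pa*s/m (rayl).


Given values:
  rho = 2.07 kg/m^3
  c = 1134.2 m/s
Formula: Z = rho * c
Z = 2.07 * 1134.2
Z = 2347.79

2347.79 rayl


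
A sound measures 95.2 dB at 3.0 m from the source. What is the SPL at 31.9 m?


Given values:
  SPL1 = 95.2 dB, r1 = 3.0 m, r2 = 31.9 m
Formula: SPL2 = SPL1 - 20 * log10(r2 / r1)
Compute ratio: r2 / r1 = 31.9 / 3.0 = 10.6333
Compute log10: log10(10.6333) = 1.026668
Compute drop: 20 * 1.026668 = 20.5334
SPL2 = 95.2 - 20.5334 = 74.67

74.67 dB


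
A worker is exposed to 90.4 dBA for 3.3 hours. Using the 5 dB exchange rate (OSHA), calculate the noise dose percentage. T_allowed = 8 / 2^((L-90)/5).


Given values:
  L = 90.4 dBA, T = 3.3 hours
Formula: T_allowed = 8 / 2^((L - 90) / 5)
Compute exponent: (90.4 - 90) / 5 = 0.08
Compute 2^(0.08) = 1.057018
T_allowed = 8 / 1.057018 = 7.568461 hours
Dose = (T / T_allowed) * 100
Dose = (3.3 / 7.568461) * 100 = 43.6

43.6 %


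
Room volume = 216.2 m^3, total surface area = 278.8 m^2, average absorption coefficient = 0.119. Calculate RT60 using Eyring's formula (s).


Given values:
  V = 216.2 m^3, S = 278.8 m^2, alpha = 0.119
Formula: RT60 = 0.161 * V / (-S * ln(1 - alpha))
Compute ln(1 - 0.119) = ln(0.881) = -0.126698
Denominator: -278.8 * -0.126698 = 35.3234
Numerator: 0.161 * 216.2 = 34.8082
RT60 = 34.8082 / 35.3234 = 0.985

0.985 s


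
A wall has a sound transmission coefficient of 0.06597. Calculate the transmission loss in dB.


Given values:
  tau = 0.06597
Formula: TL = 10 * log10(1 / tau)
Compute 1 / tau = 1 / 0.06597 = 15.1584
Compute log10(15.1584) = 1.180653
TL = 10 * 1.180653 = 11.81

11.81 dB


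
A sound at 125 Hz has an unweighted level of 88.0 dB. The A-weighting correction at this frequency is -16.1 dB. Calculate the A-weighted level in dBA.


Given values:
  SPL = 88.0 dB
  A-weighting at 125 Hz = -16.1 dB
Formula: L_A = SPL + A_weight
L_A = 88.0 + (-16.1)
L_A = 71.9

71.9 dBA


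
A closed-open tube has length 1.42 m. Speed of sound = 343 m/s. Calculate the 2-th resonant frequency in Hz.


Given values:
  Tube type: closed-open, L = 1.42 m, c = 343 m/s, n = 2
Formula: f_n = (2n - 1) * c / (4 * L)
Compute 2n - 1 = 2*2 - 1 = 3
Compute 4 * L = 4 * 1.42 = 5.68
f = 3 * 343 / 5.68
f = 181.16

181.16 Hz


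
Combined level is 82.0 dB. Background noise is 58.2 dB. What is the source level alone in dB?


Given values:
  L_total = 82.0 dB, L_bg = 58.2 dB
Formula: L_source = 10 * log10(10^(L_total/10) - 10^(L_bg/10))
Convert to linear:
  10^(82.0/10) = 158489319.2461
  10^(58.2/10) = 660693.448
Difference: 158489319.2461 - 660693.448 = 157828625.7981
L_source = 10 * log10(157828625.7981) = 81.98

81.98 dB


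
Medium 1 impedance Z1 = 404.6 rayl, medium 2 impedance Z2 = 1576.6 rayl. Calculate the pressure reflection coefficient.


Given values:
  Z1 = 404.6 rayl, Z2 = 1576.6 rayl
Formula: R = (Z2 - Z1) / (Z2 + Z1)
Numerator: Z2 - Z1 = 1576.6 - 404.6 = 1172.0
Denominator: Z2 + Z1 = 1576.6 + 404.6 = 1981.2
R = 1172.0 / 1981.2 = 0.5916

0.5916


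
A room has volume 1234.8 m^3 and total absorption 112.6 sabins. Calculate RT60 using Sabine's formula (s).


Given values:
  V = 1234.8 m^3
  A = 112.6 sabins
Formula: RT60 = 0.161 * V / A
Numerator: 0.161 * 1234.8 = 198.8028
RT60 = 198.8028 / 112.6 = 1.766

1.766 s


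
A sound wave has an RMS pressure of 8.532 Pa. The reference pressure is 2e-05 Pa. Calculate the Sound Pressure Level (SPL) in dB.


Given values:
  p = 8.532 Pa
  p_ref = 2e-05 Pa
Formula: SPL = 20 * log10(p / p_ref)
Compute ratio: p / p_ref = 8.532 / 2e-05 = 426600
Compute log10: log10(426600) = 5.630021
Multiply: SPL = 20 * 5.630021 = 112.6

112.6 dB


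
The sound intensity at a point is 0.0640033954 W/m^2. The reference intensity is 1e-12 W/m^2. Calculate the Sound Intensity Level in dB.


Given values:
  I = 0.0640033954 W/m^2
  I_ref = 1e-12 W/m^2
Formula: SIL = 10 * log10(I / I_ref)
Compute ratio: I / I_ref = 64003395400
Compute log10: log10(64003395400) = 10.806203
Multiply: SIL = 10 * 10.806203 = 108.06

108.06 dB


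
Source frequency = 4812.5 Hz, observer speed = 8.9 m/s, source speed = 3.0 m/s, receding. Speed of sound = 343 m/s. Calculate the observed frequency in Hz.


Given values:
  f_s = 4812.5 Hz, v_o = 8.9 m/s, v_s = 3.0 m/s
  Direction: receding
Formula: f_o = f_s * (c - v_o) / (c + v_s)
Numerator: c - v_o = 343 - 8.9 = 334.1
Denominator: c + v_s = 343 + 3.0 = 346.0
f_o = 4812.5 * 334.1 / 346.0 = 4646.98

4646.98 Hz


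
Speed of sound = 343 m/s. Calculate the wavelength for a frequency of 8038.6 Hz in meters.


Given values:
  c = 343 m/s, f = 8038.6 Hz
Formula: lambda = c / f
lambda = 343 / 8038.6
lambda = 0.0427

0.0427 m


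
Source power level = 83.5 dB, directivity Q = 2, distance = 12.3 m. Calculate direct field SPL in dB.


Given values:
  Lw = 83.5 dB, Q = 2, r = 12.3 m
Formula: SPL = Lw + 10 * log10(Q / (4 * pi * r^2))
Compute 4 * pi * r^2 = 4 * pi * 12.3^2 = 1901.1662
Compute Q / denom = 2 / 1901.1662 = 0.00105199
Compute 10 * log10(0.00105199) = -29.7799
SPL = 83.5 + (-29.7799) = 53.72

53.72 dB


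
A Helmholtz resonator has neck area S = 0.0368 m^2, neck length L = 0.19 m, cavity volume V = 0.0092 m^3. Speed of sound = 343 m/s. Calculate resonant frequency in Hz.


Given values:
  S = 0.0368 m^2, L = 0.19 m, V = 0.0092 m^3, c = 343 m/s
Formula: f = (c / (2*pi)) * sqrt(S / (V * L))
Compute V * L = 0.0092 * 0.19 = 0.001748
Compute S / (V * L) = 0.0368 / 0.001748 = 21.0526
Compute sqrt(21.0526) = 4.588311
Compute c / (2*pi) = 343 / 6.283185 = 54.590148
f = 54.590148 * 4.588311 = 250.48

250.48 Hz


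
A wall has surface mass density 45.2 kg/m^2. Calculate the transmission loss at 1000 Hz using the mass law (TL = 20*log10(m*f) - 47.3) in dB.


Given values:
  m = 45.2 kg/m^2, f = 1000 Hz
Formula: TL = 20 * log10(m * f) - 47.3
Compute m * f = 45.2 * 1000 = 45200.0
Compute log10(45200.0) = 4.655138
Compute 20 * 4.655138 = 93.1028
TL = 93.1028 - 47.3 = 45.8

45.8 dB


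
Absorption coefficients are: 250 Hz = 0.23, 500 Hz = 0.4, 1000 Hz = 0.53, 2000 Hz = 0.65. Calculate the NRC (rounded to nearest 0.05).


Given values:
  a_250 = 0.23, a_500 = 0.4
  a_1000 = 0.53, a_2000 = 0.65
Formula: NRC = (a250 + a500 + a1000 + a2000) / 4
Sum = 0.23 + 0.4 + 0.53 + 0.65 = 1.81
NRC = 1.81 / 4 = 0.4525
Rounded to nearest 0.05: 0.45

0.45


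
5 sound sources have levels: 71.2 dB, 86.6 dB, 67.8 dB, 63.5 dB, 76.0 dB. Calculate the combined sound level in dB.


Formula: L_total = 10 * log10( sum(10^(Li/10)) )
  Source 1: 10^(71.2/10) = 13182567.3856
  Source 2: 10^(86.6/10) = 457088189.6149
  Source 3: 10^(67.8/10) = 6025595.8607
  Source 4: 10^(63.5/10) = 2238721.1386
  Source 5: 10^(76.0/10) = 39810717.0553
Sum of linear values = 518345791.0551
L_total = 10 * log10(518345791.0551) = 87.15

87.15 dB


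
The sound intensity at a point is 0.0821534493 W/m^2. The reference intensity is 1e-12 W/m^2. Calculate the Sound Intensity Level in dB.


Given values:
  I = 0.0821534493 W/m^2
  I_ref = 1e-12 W/m^2
Formula: SIL = 10 * log10(I / I_ref)
Compute ratio: I / I_ref = 82153449300
Compute log10: log10(82153449300) = 10.914626
Multiply: SIL = 10 * 10.914626 = 109.15

109.15 dB


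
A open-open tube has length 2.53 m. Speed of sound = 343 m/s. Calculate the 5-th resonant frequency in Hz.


Given values:
  Tube type: open-open, L = 2.53 m, c = 343 m/s, n = 5
Formula: f_n = n * c / (2 * L)
Compute 2 * L = 2 * 2.53 = 5.06
f = 5 * 343 / 5.06
f = 338.93

338.93 Hz


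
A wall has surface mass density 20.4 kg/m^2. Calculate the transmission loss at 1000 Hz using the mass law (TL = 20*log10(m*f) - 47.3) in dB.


Given values:
  m = 20.4 kg/m^2, f = 1000 Hz
Formula: TL = 20 * log10(m * f) - 47.3
Compute m * f = 20.4 * 1000 = 20400.0
Compute log10(20400.0) = 4.30963
Compute 20 * 4.30963 = 86.1926
TL = 86.1926 - 47.3 = 38.89

38.89 dB


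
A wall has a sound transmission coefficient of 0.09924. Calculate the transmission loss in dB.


Given values:
  tau = 0.09924
Formula: TL = 10 * log10(1 / tau)
Compute 1 / tau = 1 / 0.09924 = 10.0766
Compute log10(10.0766) = 1.003314
TL = 10 * 1.003314 = 10.03

10.03 dB


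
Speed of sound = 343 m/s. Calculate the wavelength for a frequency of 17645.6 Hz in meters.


Given values:
  c = 343 m/s, f = 17645.6 Hz
Formula: lambda = c / f
lambda = 343 / 17645.6
lambda = 0.0194

0.0194 m


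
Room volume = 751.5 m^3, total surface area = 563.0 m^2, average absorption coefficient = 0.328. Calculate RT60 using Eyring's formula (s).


Given values:
  V = 751.5 m^3, S = 563.0 m^2, alpha = 0.328
Formula: RT60 = 0.161 * V / (-S * ln(1 - alpha))
Compute ln(1 - 0.328) = ln(0.672) = -0.397497
Denominator: -563.0 * -0.397497 = 223.7908
Numerator: 0.161 * 751.5 = 120.9915
RT60 = 120.9915 / 223.7908 = 0.541

0.541 s


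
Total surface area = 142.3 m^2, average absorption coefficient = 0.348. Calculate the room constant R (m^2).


Given values:
  S = 142.3 m^2, alpha = 0.348
Formula: R = S * alpha / (1 - alpha)
Numerator: 142.3 * 0.348 = 49.5204
Denominator: 1 - 0.348 = 0.652
R = 49.5204 / 0.652 = 75.95

75.95 m^2


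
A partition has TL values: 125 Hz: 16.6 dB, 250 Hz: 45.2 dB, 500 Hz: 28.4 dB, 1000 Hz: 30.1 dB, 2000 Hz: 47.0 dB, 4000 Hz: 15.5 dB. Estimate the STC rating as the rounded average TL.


Given TL values at each frequency:
  125 Hz: 16.6 dB
  250 Hz: 45.2 dB
  500 Hz: 28.4 dB
  1000 Hz: 30.1 dB
  2000 Hz: 47.0 dB
  4000 Hz: 15.5 dB
Formula: STC ~ round(average of TL values)
Sum = 16.6 + 45.2 + 28.4 + 30.1 + 47.0 + 15.5 = 182.8
Average = 182.8 / 6 = 30.47
Rounded: 30

30


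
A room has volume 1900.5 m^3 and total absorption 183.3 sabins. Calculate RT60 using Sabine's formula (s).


Given values:
  V = 1900.5 m^3
  A = 183.3 sabins
Formula: RT60 = 0.161 * V / A
Numerator: 0.161 * 1900.5 = 305.9805
RT60 = 305.9805 / 183.3 = 1.669

1.669 s


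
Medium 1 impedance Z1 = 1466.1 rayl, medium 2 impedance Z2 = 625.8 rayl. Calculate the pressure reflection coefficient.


Given values:
  Z1 = 1466.1 rayl, Z2 = 625.8 rayl
Formula: R = (Z2 - Z1) / (Z2 + Z1)
Numerator: Z2 - Z1 = 625.8 - 1466.1 = -840.3
Denominator: Z2 + Z1 = 625.8 + 1466.1 = 2091.9
R = -840.3 / 2091.9 = -0.4017

-0.4017


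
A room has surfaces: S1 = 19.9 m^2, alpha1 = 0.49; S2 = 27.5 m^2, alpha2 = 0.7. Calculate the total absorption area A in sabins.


Given surfaces:
  Surface 1: 19.9 * 0.49 = 9.751
  Surface 2: 27.5 * 0.7 = 19.25
Formula: A = sum(Si * alpha_i)
A = 9.751 + 19.25
A = 29.0

29.0 sabins


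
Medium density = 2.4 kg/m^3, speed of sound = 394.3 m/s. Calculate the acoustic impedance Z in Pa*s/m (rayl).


Given values:
  rho = 2.4 kg/m^3
  c = 394.3 m/s
Formula: Z = rho * c
Z = 2.4 * 394.3
Z = 946.32

946.32 rayl


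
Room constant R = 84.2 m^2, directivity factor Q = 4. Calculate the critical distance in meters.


Given values:
  R = 84.2 m^2, Q = 4
Formula: d_c = 0.141 * sqrt(Q * R)
Compute Q * R = 4 * 84.2 = 336.8
Compute sqrt(336.8) = 18.3521
d_c = 0.141 * 18.3521 = 2.588

2.588 m


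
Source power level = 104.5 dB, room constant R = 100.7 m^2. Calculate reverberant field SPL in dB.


Given values:
  Lw = 104.5 dB, R = 100.7 m^2
Formula: SPL = Lw + 10 * log10(4 / R)
Compute 4 / R = 4 / 100.7 = 0.039722
Compute 10 * log10(0.039722) = -14.0097
SPL = 104.5 + (-14.0097) = 90.49

90.49 dB


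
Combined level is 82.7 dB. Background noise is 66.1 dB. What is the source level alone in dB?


Given values:
  L_total = 82.7 dB, L_bg = 66.1 dB
Formula: L_source = 10 * log10(10^(L_total/10) - 10^(L_bg/10))
Convert to linear:
  10^(82.7/10) = 186208713.6663
  10^(66.1/10) = 4073802.778
Difference: 186208713.6663 - 4073802.778 = 182134910.8883
L_source = 10 * log10(182134910.8883) = 82.6

82.6 dB


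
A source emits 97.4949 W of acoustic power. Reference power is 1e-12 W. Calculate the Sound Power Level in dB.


Given values:
  W = 97.4949 W
  W_ref = 1e-12 W
Formula: SWL = 10 * log10(W / W_ref)
Compute ratio: W / W_ref = 97494900000000
Compute log10: log10(97494900000000) = 13.988982
Multiply: SWL = 10 * 13.988982 = 139.89

139.89 dB


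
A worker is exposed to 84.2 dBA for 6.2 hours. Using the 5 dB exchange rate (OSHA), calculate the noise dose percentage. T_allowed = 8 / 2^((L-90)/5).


Given values:
  L = 84.2 dBA, T = 6.2 hours
Formula: T_allowed = 8 / 2^((L - 90) / 5)
Compute exponent: (84.2 - 90) / 5 = -1.16
Compute 2^(-1.16) = 0.447513
T_allowed = 8 / 0.447513 = 17.876576 hours
Dose = (T / T_allowed) * 100
Dose = (6.2 / 17.876576) * 100 = 34.68

34.68 %


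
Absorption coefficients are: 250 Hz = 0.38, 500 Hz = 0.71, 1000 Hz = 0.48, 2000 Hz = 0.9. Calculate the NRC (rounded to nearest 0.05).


Given values:
  a_250 = 0.38, a_500 = 0.71
  a_1000 = 0.48, a_2000 = 0.9
Formula: NRC = (a250 + a500 + a1000 + a2000) / 4
Sum = 0.38 + 0.71 + 0.48 + 0.9 = 2.47
NRC = 2.47 / 4 = 0.6175
Rounded to nearest 0.05: 0.6

0.6


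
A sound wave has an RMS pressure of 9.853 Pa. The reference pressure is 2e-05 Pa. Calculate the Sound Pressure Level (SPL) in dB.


Given values:
  p = 9.853 Pa
  p_ref = 2e-05 Pa
Formula: SPL = 20 * log10(p / p_ref)
Compute ratio: p / p_ref = 9.853 / 2e-05 = 492650
Compute log10: log10(492650) = 5.692538
Multiply: SPL = 20 * 5.692538 = 113.85

113.85 dB


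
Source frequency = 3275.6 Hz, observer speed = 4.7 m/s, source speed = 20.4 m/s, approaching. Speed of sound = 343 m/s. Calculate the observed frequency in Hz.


Given values:
  f_s = 3275.6 Hz, v_o = 4.7 m/s, v_s = 20.4 m/s
  Direction: approaching
Formula: f_o = f_s * (c + v_o) / (c - v_s)
Numerator: c + v_o = 343 + 4.7 = 347.7
Denominator: c - v_s = 343 - 20.4 = 322.6
f_o = 3275.6 * 347.7 / 322.6 = 3530.46

3530.46 Hz


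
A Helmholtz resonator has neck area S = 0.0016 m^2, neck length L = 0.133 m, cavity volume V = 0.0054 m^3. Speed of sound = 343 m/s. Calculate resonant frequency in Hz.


Given values:
  S = 0.0016 m^2, L = 0.133 m, V = 0.0054 m^3, c = 343 m/s
Formula: f = (c / (2*pi)) * sqrt(S / (V * L))
Compute V * L = 0.0054 * 0.133 = 0.0007182
Compute S / (V * L) = 0.0016 / 0.0007182 = 2.2278
Compute sqrt(2.2278) = 1.492582
Compute c / (2*pi) = 343 / 6.283185 = 54.590148
f = 54.590148 * 1.492582 = 81.48

81.48 Hz


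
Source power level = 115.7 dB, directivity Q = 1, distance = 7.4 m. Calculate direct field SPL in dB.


Given values:
  Lw = 115.7 dB, Q = 1, r = 7.4 m
Formula: SPL = Lw + 10 * log10(Q / (4 * pi * r^2))
Compute 4 * pi * r^2 = 4 * pi * 7.4^2 = 688.1345
Compute Q / denom = 1 / 688.1345 = 0.0014532
Compute 10 * log10(0.0014532) = -28.3767
SPL = 115.7 + (-28.3767) = 87.32

87.32 dB


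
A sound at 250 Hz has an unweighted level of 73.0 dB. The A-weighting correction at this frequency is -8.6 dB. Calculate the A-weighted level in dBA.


Given values:
  SPL = 73.0 dB
  A-weighting at 250 Hz = -8.6 dB
Formula: L_A = SPL + A_weight
L_A = 73.0 + (-8.6)
L_A = 64.4

64.4 dBA


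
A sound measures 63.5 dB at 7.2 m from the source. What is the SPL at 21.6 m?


Given values:
  SPL1 = 63.5 dB, r1 = 7.2 m, r2 = 21.6 m
Formula: SPL2 = SPL1 - 20 * log10(r2 / r1)
Compute ratio: r2 / r1 = 21.6 / 7.2 = 3.0
Compute log10: log10(3.0) = 0.477121
Compute drop: 20 * 0.477121 = 9.5424
SPL2 = 63.5 - 9.5424 = 53.96

53.96 dB
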